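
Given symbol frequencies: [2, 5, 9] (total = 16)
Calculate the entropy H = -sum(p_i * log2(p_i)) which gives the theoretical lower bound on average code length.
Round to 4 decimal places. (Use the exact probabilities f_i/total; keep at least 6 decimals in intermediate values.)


Per-symbol terms -p_i * log2(p_i) with p_i = f_i/16:
  p = 2/16 = 0.125000: log2(p) = -3.000000, -p*log2(p) = 0.375000
  p = 5/16 = 0.312500: log2(p) = -1.678072, -p*log2(p) = 0.524397
  p = 9/16 = 0.562500: log2(p) = -0.830075, -p*log2(p) = 0.466917
H = 0.375000 + 0.524397 + 0.466917 = 1.366314

H = 1.3663 bits/symbol


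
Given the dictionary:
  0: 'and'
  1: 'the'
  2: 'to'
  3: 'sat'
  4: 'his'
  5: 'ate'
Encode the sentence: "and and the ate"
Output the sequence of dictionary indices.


Look up each word in the dictionary:
  'and' -> 0
  'and' -> 0
  'the' -> 1
  'ate' -> 5

Encoded: [0, 0, 1, 5]


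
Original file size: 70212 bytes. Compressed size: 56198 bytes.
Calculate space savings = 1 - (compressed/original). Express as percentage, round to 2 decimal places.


ratio = compressed/original = 56198/70212 = 0.800404
savings = 1 - ratio = 1 - 0.800404 = 0.199596
as a percentage: 0.199596 * 100 = 19.96%

Space savings = 1 - 56198/70212 = 19.96%


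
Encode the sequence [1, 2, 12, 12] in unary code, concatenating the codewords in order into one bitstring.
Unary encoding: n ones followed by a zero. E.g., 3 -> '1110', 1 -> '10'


Encode each number as n ones followed by a terminating 0:
  1 -> 10 (2 bits)
  2 -> 110 (3 bits)
  12 -> 1111111111110 (13 bits)
  12 -> 1111111111110 (13 bits)
Total length = 2 + 3 + 13 + 13 = 31 bits.

Unary([1, 2, 12, 12]) = 1011011111111111101111111111110 (31 bits)


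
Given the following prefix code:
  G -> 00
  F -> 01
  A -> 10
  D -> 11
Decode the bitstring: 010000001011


Decoding step by step:
Bits 01 -> F
Bits 00 -> G
Bits 00 -> G
Bits 00 -> G
Bits 10 -> A
Bits 11 -> D


Decoded message: FGGGAD


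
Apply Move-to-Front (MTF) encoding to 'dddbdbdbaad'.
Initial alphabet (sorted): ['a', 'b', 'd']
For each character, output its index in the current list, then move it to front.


MTF encoding:
'd': index 2 in ['a', 'b', 'd'] -> ['d', 'a', 'b']
'd': index 0 in ['d', 'a', 'b'] -> ['d', 'a', 'b']
'd': index 0 in ['d', 'a', 'b'] -> ['d', 'a', 'b']
'b': index 2 in ['d', 'a', 'b'] -> ['b', 'd', 'a']
'd': index 1 in ['b', 'd', 'a'] -> ['d', 'b', 'a']
'b': index 1 in ['d', 'b', 'a'] -> ['b', 'd', 'a']
'd': index 1 in ['b', 'd', 'a'] -> ['d', 'b', 'a']
'b': index 1 in ['d', 'b', 'a'] -> ['b', 'd', 'a']
'a': index 2 in ['b', 'd', 'a'] -> ['a', 'b', 'd']
'a': index 0 in ['a', 'b', 'd'] -> ['a', 'b', 'd']
'd': index 2 in ['a', 'b', 'd'] -> ['d', 'a', 'b']


Output: [2, 0, 0, 2, 1, 1, 1, 1, 2, 0, 2]


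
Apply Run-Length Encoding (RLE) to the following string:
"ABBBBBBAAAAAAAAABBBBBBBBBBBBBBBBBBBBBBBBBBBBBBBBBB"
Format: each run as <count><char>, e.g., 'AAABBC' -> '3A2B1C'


Scanning runs left to right:
  i=0: run of 'A' x 1 -> '1A'
  i=1: run of 'B' x 6 -> '6B'
  i=7: run of 'A' x 9 -> '9A'
  i=16: run of 'B' x 34 -> '34B'

RLE = 1A6B9A34B


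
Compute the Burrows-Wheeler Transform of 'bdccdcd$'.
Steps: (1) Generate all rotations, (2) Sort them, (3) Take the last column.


Rotations (sorted):
  0: $bdccdcd -> last char: d
  1: bdccdcd$ -> last char: $
  2: ccdcd$bd -> last char: d
  3: cd$bdccd -> last char: d
  4: cdcd$bdc -> last char: c
  5: d$bdccdc -> last char: c
  6: dccdcd$b -> last char: b
  7: dcd$bdcc -> last char: c


BWT = d$ddccbc


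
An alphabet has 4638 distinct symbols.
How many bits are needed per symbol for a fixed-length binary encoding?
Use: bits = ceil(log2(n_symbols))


log2(4638) = 12.1793
Bracket: 2^12 = 4096 < 4638 <= 2^13 = 8192
So ceil(log2(4638)) = 13

bits = ceil(log2(4638)) = ceil(12.1793) = 13 bits


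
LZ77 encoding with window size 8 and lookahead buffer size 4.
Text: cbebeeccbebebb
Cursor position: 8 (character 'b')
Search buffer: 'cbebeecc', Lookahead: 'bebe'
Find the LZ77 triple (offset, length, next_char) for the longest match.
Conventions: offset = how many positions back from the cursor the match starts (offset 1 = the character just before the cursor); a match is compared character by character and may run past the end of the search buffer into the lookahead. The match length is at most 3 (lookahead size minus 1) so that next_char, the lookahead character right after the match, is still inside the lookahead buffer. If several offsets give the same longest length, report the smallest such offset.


Try each offset into the search buffer:
  offset=1 (pos 7, char 'c'): match length 0
  offset=2 (pos 6, char 'c'): match length 0
  offset=3 (pos 5, char 'e'): match length 0
  offset=4 (pos 4, char 'e'): match length 0
  offset=5 (pos 3, char 'b'): match length 2
  offset=6 (pos 2, char 'e'): match length 0
  offset=7 (pos 1, char 'b'): match length 3
  offset=8 (pos 0, char 'c'): match length 0
Longest match has length 3 at offset 7.
next_char = character at position 8 + 3 = 11 -> 'e'

Best match: offset=7, length=3 (matching 'beb' starting at position 1)
LZ77 triple: (7, 3, 'e')


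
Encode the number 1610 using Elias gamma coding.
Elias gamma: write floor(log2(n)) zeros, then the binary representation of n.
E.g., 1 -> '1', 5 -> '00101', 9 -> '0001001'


num_bits = floor(log2(1610)) + 1 = 11
leading_zeros = num_bits - 1 = 10
binary(1610) = 11001001010

Elias gamma(1610) = '0000000000' + '11001001010' = 000000000011001001010 (21 bits)


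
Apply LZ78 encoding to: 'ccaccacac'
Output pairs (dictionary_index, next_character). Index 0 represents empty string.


LZ78 encoding steps:
Dictionary: {0: ''}
Step 1: w='' (idx 0), next='c' -> output (0, 'c'), add 'c' as idx 1
Step 2: w='c' (idx 1), next='a' -> output (1, 'a'), add 'ca' as idx 2
Step 3: w='c' (idx 1), next='c' -> output (1, 'c'), add 'cc' as idx 3
Step 4: w='' (idx 0), next='a' -> output (0, 'a'), add 'a' as idx 4
Step 5: w='ca' (idx 2), next='c' -> output (2, 'c'), add 'cac' as idx 5


Encoded: [(0, 'c'), (1, 'a'), (1, 'c'), (0, 'a'), (2, 'c')]


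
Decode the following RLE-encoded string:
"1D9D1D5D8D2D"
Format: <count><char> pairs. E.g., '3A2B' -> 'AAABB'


Expanding each <count><char> pair:
  1D -> 'D'
  9D -> 'DDDDDDDDD'
  1D -> 'D'
  5D -> 'DDDDD'
  8D -> 'DDDDDDDD'
  2D -> 'DD'

Decoded = DDDDDDDDDDDDDDDDDDDDDDDDDD


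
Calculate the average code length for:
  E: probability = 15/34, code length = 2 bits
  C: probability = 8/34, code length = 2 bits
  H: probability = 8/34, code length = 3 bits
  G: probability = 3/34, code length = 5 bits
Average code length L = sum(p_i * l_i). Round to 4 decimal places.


Weighted contributions p_i * l_i:
  E: (15/34) * 2 = 30/34
  C: (8/34) * 2 = 16/34
  H: (8/34) * 3 = 24/34
  G: (3/34) * 5 = 15/34
Sum = (30 + 16 + 24 + 15)/34 = 85/34

L = 85/34 = 2.5000 bits/symbol


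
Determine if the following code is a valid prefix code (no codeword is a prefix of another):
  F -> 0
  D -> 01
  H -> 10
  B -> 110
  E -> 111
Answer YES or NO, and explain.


Checking each pair (does one codeword prefix another?):
  F='0' vs D='01': prefix -- VIOLATION

NO -- this is NOT a valid prefix code. F (0) is a prefix of D (01).


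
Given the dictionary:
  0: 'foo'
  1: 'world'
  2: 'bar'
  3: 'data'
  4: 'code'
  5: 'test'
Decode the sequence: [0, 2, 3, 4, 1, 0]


Look up each index in the dictionary:
  0 -> 'foo'
  2 -> 'bar'
  3 -> 'data'
  4 -> 'code'
  1 -> 'world'
  0 -> 'foo'

Decoded: "foo bar data code world foo"


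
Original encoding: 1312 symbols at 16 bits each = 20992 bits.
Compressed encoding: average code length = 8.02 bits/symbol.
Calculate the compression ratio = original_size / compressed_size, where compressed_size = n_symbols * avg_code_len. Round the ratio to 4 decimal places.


original_size = n_symbols * orig_bits = 1312 * 16 = 20992 bits
compressed_size = n_symbols * avg_code_len = 1312 * 8.02 = 10522.24 bits
ratio = original_size / compressed_size = 20992 / 10522.24 = 1.995

Compression ratio = 1.995


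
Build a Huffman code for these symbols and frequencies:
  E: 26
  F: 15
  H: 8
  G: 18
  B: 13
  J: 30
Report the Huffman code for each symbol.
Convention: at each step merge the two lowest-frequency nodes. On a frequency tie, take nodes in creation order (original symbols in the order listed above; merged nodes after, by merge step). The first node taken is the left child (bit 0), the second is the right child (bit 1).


Huffman tree construction:
Step 1: Merge H(8) + B(13) = 21
Step 2: Merge F(15) + G(18) = 33
Step 3: Merge (H+B)(21) + E(26) = 47
Step 4: Merge J(30) + (F+G)(33) = 63
Step 5: Merge ((H+B)+E)(47) + (J+(F+G))(63) = 110
Read each symbol's code off the tree from the root (left child = 0, right child = 1).

Codes:
  E: 01 (length 2)
  F: 110 (length 3)
  H: 000 (length 3)
  G: 111 (length 3)
  B: 001 (length 3)
  J: 10 (length 2)
Average code length: 274/110 = 2.4909 bits/symbol


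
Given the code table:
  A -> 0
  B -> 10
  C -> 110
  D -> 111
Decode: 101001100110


Decoding:
10 -> B
10 -> B
0 -> A
110 -> C
0 -> A
110 -> C


Result: BBACAC


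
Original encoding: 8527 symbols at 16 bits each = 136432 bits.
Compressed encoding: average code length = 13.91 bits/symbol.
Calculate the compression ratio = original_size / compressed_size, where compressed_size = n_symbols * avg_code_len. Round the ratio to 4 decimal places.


original_size = n_symbols * orig_bits = 8527 * 16 = 136432 bits
compressed_size = n_symbols * avg_code_len = 8527 * 13.91 = 118610.57 bits
ratio = original_size / compressed_size = 136432 / 118610.57 = 1.1503

Compression ratio = 1.1503


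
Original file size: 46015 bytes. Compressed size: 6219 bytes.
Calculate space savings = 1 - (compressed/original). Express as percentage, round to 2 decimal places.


ratio = compressed/original = 6219/46015 = 0.135152
savings = 1 - ratio = 1 - 0.135152 = 0.864848
as a percentage: 0.864848 * 100 = 86.48%

Space savings = 1 - 6219/46015 = 86.48%


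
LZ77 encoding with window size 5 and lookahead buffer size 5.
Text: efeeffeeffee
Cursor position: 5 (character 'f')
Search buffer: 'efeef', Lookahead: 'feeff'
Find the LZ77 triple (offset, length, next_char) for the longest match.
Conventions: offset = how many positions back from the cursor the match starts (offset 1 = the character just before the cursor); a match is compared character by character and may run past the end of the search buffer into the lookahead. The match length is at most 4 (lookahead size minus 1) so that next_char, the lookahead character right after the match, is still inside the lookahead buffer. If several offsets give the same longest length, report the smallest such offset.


Try each offset into the search buffer:
  offset=1 (pos 4, char 'f'): match length 1
  offset=2 (pos 3, char 'e'): match length 0
  offset=3 (pos 2, char 'e'): match length 0
  offset=4 (pos 1, char 'f'): match length 4
  offset=5 (pos 0, char 'e'): match length 0
Longest match has length 4 at offset 4.
next_char = character at position 5 + 4 = 9 -> 'f'

Best match: offset=4, length=4 (matching 'feef' starting at position 1)
LZ77 triple: (4, 4, 'f')


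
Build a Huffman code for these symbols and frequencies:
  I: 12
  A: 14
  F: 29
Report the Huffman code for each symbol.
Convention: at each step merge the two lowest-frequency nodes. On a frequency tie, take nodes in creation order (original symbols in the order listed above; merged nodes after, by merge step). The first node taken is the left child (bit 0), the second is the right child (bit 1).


Huffman tree construction:
Step 1: Merge I(12) + A(14) = 26
Step 2: Merge (I+A)(26) + F(29) = 55
Read each symbol's code off the tree from the root (left child = 0, right child = 1).

Codes:
  I: 00 (length 2)
  A: 01 (length 2)
  F: 1 (length 1)
Average code length: 81/55 = 1.4727 bits/symbol


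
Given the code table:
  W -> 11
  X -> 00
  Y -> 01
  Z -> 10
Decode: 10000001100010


Decoding:
10 -> Z
00 -> X
00 -> X
01 -> Y
10 -> Z
00 -> X
10 -> Z


Result: ZXXYZXZ


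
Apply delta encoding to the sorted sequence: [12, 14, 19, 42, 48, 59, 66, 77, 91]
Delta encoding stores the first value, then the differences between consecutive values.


First value: 12
Deltas:
  14 - 12 = 2
  19 - 14 = 5
  42 - 19 = 23
  48 - 42 = 6
  59 - 48 = 11
  66 - 59 = 7
  77 - 66 = 11
  91 - 77 = 14


Delta encoded: [12, 2, 5, 23, 6, 11, 7, 11, 14]


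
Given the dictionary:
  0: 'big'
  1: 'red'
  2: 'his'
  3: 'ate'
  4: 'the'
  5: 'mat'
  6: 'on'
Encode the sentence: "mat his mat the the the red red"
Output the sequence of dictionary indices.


Look up each word in the dictionary:
  'mat' -> 5
  'his' -> 2
  'mat' -> 5
  'the' -> 4
  'the' -> 4
  'the' -> 4
  'red' -> 1
  'red' -> 1

Encoded: [5, 2, 5, 4, 4, 4, 1, 1]


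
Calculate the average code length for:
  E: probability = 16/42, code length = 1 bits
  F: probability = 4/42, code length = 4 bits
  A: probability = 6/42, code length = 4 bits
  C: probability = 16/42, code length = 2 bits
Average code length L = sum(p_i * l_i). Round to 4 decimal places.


Weighted contributions p_i * l_i:
  E: (16/42) * 1 = 16/42
  F: (4/42) * 4 = 16/42
  A: (6/42) * 4 = 24/42
  C: (16/42) * 2 = 32/42
Sum = (16 + 16 + 24 + 32)/42 = 88/42

L = 88/42 = 2.0952 bits/symbol


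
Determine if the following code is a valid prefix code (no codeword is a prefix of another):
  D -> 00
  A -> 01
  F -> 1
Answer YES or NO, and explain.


Checking each pair (does one codeword prefix another?):
  D='00' vs A='01': no prefix
  D='00' vs F='1': no prefix
  A='01' vs D='00': no prefix
  A='01' vs F='1': no prefix
  F='1' vs D='00': no prefix
  F='1' vs A='01': no prefix
No violation found over all pairs.

YES -- this is a valid prefix code. No codeword is a prefix of any other codeword.


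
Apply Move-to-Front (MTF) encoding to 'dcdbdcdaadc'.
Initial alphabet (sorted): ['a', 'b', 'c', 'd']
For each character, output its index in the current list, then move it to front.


MTF encoding:
'd': index 3 in ['a', 'b', 'c', 'd'] -> ['d', 'a', 'b', 'c']
'c': index 3 in ['d', 'a', 'b', 'c'] -> ['c', 'd', 'a', 'b']
'd': index 1 in ['c', 'd', 'a', 'b'] -> ['d', 'c', 'a', 'b']
'b': index 3 in ['d', 'c', 'a', 'b'] -> ['b', 'd', 'c', 'a']
'd': index 1 in ['b', 'd', 'c', 'a'] -> ['d', 'b', 'c', 'a']
'c': index 2 in ['d', 'b', 'c', 'a'] -> ['c', 'd', 'b', 'a']
'd': index 1 in ['c', 'd', 'b', 'a'] -> ['d', 'c', 'b', 'a']
'a': index 3 in ['d', 'c', 'b', 'a'] -> ['a', 'd', 'c', 'b']
'a': index 0 in ['a', 'd', 'c', 'b'] -> ['a', 'd', 'c', 'b']
'd': index 1 in ['a', 'd', 'c', 'b'] -> ['d', 'a', 'c', 'b']
'c': index 2 in ['d', 'a', 'c', 'b'] -> ['c', 'd', 'a', 'b']


Output: [3, 3, 1, 3, 1, 2, 1, 3, 0, 1, 2]


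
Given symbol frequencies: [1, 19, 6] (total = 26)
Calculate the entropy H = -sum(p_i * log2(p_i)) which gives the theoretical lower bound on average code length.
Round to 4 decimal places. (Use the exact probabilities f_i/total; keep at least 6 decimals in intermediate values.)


Per-symbol terms -p_i * log2(p_i) with p_i = f_i/26:
  p = 1/26 = 0.038462: log2(p) = -4.700440, -p*log2(p) = 0.180786
  p = 19/26 = 0.730769: log2(p) = -0.452512, -p*log2(p) = 0.330682
  p = 6/26 = 0.230769: log2(p) = -2.115477, -p*log2(p) = 0.488187
H = 0.180786 + 0.330682 + 0.488187 = 0.999655

H = 0.9997 bits/symbol


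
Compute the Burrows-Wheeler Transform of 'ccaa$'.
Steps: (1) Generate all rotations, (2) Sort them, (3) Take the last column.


Rotations (sorted):
  0: $ccaa -> last char: a
  1: a$cca -> last char: a
  2: aa$cc -> last char: c
  3: caa$c -> last char: c
  4: ccaa$ -> last char: $


BWT = aacc$


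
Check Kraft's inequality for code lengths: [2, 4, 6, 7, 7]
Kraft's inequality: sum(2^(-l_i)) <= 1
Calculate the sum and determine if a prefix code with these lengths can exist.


Sum = 2^(-2) + 2^(-4) + 2^(-6) + 2^(-7) + 2^(-7)
    = 0.25 + 0.0625 + 0.015625 + 0.0078125 + 0.0078125
    = 44/128 = 0.34375
Since 0.34375 <= 1, Kraft's inequality IS satisfied.
A prefix code with these lengths CAN exist.

Kraft sum = 0.34375. Satisfied.


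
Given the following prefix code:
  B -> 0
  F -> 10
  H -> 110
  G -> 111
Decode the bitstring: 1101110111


Decoding step by step:
Bits 110 -> H
Bits 111 -> G
Bits 0 -> B
Bits 111 -> G


Decoded message: HGBG


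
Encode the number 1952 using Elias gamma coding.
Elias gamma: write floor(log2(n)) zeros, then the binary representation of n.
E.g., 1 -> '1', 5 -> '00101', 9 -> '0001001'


num_bits = floor(log2(1952)) + 1 = 11
leading_zeros = num_bits - 1 = 10
binary(1952) = 11110100000

Elias gamma(1952) = '0000000000' + '11110100000' = 000000000011110100000 (21 bits)


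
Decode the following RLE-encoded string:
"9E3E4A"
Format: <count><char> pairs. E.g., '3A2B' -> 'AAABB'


Expanding each <count><char> pair:
  9E -> 'EEEEEEEEE'
  3E -> 'EEE'
  4A -> 'AAAA'

Decoded = EEEEEEEEEEEEAAAA


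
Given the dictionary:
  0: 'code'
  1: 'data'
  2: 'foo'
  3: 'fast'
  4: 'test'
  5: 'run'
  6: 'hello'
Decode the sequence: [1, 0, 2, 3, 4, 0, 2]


Look up each index in the dictionary:
  1 -> 'data'
  0 -> 'code'
  2 -> 'foo'
  3 -> 'fast'
  4 -> 'test'
  0 -> 'code'
  2 -> 'foo'

Decoded: "data code foo fast test code foo"


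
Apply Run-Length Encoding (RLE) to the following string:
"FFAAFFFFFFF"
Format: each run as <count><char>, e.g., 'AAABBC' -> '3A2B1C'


Scanning runs left to right:
  i=0: run of 'F' x 2 -> '2F'
  i=2: run of 'A' x 2 -> '2A'
  i=4: run of 'F' x 7 -> '7F'

RLE = 2F2A7F


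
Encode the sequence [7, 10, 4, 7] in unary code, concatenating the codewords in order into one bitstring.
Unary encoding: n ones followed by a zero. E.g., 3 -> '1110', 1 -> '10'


Encode each number as n ones followed by a terminating 0:
  7 -> 11111110 (8 bits)
  10 -> 11111111110 (11 bits)
  4 -> 11110 (5 bits)
  7 -> 11111110 (8 bits)
Total length = 8 + 11 + 5 + 8 = 32 bits.

Unary([7, 10, 4, 7]) = 11111110111111111101111011111110 (32 bits)


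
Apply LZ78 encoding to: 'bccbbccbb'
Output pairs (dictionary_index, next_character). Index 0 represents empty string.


LZ78 encoding steps:
Dictionary: {0: ''}
Step 1: w='' (idx 0), next='b' -> output (0, 'b'), add 'b' as idx 1
Step 2: w='' (idx 0), next='c' -> output (0, 'c'), add 'c' as idx 2
Step 3: w='c' (idx 2), next='b' -> output (2, 'b'), add 'cb' as idx 3
Step 4: w='b' (idx 1), next='c' -> output (1, 'c'), add 'bc' as idx 4
Step 5: w='cb' (idx 3), next='b' -> output (3, 'b'), add 'cbb' as idx 5


Encoded: [(0, 'b'), (0, 'c'), (2, 'b'), (1, 'c'), (3, 'b')]


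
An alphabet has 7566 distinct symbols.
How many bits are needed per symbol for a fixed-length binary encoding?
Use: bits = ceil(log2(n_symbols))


log2(7566) = 12.8853
Bracket: 2^12 = 4096 < 7566 <= 2^13 = 8192
So ceil(log2(7566)) = 13

bits = ceil(log2(7566)) = ceil(12.8853) = 13 bits


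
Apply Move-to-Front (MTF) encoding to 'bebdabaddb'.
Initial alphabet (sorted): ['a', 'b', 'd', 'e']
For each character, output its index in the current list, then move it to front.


MTF encoding:
'b': index 1 in ['a', 'b', 'd', 'e'] -> ['b', 'a', 'd', 'e']
'e': index 3 in ['b', 'a', 'd', 'e'] -> ['e', 'b', 'a', 'd']
'b': index 1 in ['e', 'b', 'a', 'd'] -> ['b', 'e', 'a', 'd']
'd': index 3 in ['b', 'e', 'a', 'd'] -> ['d', 'b', 'e', 'a']
'a': index 3 in ['d', 'b', 'e', 'a'] -> ['a', 'd', 'b', 'e']
'b': index 2 in ['a', 'd', 'b', 'e'] -> ['b', 'a', 'd', 'e']
'a': index 1 in ['b', 'a', 'd', 'e'] -> ['a', 'b', 'd', 'e']
'd': index 2 in ['a', 'b', 'd', 'e'] -> ['d', 'a', 'b', 'e']
'd': index 0 in ['d', 'a', 'b', 'e'] -> ['d', 'a', 'b', 'e']
'b': index 2 in ['d', 'a', 'b', 'e'] -> ['b', 'd', 'a', 'e']


Output: [1, 3, 1, 3, 3, 2, 1, 2, 0, 2]


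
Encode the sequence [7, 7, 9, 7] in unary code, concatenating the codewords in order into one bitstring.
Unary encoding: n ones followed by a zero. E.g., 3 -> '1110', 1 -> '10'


Encode each number as n ones followed by a terminating 0:
  7 -> 11111110 (8 bits)
  7 -> 11111110 (8 bits)
  9 -> 1111111110 (10 bits)
  7 -> 11111110 (8 bits)
Total length = 8 + 8 + 10 + 8 = 34 bits.

Unary([7, 7, 9, 7]) = 1111111011111110111111111011111110 (34 bits)


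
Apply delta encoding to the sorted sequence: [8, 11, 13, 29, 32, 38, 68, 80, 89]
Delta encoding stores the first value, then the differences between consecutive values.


First value: 8
Deltas:
  11 - 8 = 3
  13 - 11 = 2
  29 - 13 = 16
  32 - 29 = 3
  38 - 32 = 6
  68 - 38 = 30
  80 - 68 = 12
  89 - 80 = 9


Delta encoded: [8, 3, 2, 16, 3, 6, 30, 12, 9]


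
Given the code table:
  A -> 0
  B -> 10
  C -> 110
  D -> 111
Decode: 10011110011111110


Decoding:
10 -> B
0 -> A
111 -> D
10 -> B
0 -> A
111 -> D
111 -> D
10 -> B


Result: BADBADDB


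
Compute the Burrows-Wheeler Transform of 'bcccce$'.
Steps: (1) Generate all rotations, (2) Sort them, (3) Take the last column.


Rotations (sorted):
  0: $bcccce -> last char: e
  1: bcccce$ -> last char: $
  2: cccce$b -> last char: b
  3: ccce$bc -> last char: c
  4: cce$bcc -> last char: c
  5: ce$bccc -> last char: c
  6: e$bcccc -> last char: c


BWT = e$bcccc


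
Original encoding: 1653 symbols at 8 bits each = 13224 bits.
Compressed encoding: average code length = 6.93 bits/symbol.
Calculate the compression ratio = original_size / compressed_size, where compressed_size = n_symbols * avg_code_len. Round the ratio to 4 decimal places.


original_size = n_symbols * orig_bits = 1653 * 8 = 13224 bits
compressed_size = n_symbols * avg_code_len = 1653 * 6.93 = 11455.29 bits
ratio = original_size / compressed_size = 13224 / 11455.29 = 1.1544

Compression ratio = 1.1544


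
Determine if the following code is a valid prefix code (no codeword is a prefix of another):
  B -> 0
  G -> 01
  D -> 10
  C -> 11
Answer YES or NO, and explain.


Checking each pair (does one codeword prefix another?):
  B='0' vs G='01': prefix -- VIOLATION

NO -- this is NOT a valid prefix code. B (0) is a prefix of G (01).


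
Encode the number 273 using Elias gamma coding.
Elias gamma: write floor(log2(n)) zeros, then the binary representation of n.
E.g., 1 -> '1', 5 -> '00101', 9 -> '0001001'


num_bits = floor(log2(273)) + 1 = 9
leading_zeros = num_bits - 1 = 8
binary(273) = 100010001

Elias gamma(273) = '00000000' + '100010001' = 00000000100010001 (17 bits)


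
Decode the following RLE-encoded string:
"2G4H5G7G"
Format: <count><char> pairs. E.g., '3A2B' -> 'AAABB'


Expanding each <count><char> pair:
  2G -> 'GG'
  4H -> 'HHHH'
  5G -> 'GGGGG'
  7G -> 'GGGGGGG'

Decoded = GGHHHHGGGGGGGGGGGG


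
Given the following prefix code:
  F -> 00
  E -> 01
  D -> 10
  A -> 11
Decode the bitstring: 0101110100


Decoding step by step:
Bits 01 -> E
Bits 01 -> E
Bits 11 -> A
Bits 01 -> E
Bits 00 -> F


Decoded message: EEAEF


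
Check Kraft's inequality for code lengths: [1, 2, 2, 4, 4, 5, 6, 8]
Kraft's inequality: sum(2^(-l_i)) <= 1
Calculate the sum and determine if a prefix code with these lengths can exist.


Sum = 2^(-1) + 2^(-2) + 2^(-2) + 2^(-4) + 2^(-4) + 2^(-5) + 2^(-6) + 2^(-8)
    = 0.5 + 0.25 + 0.25 + 0.0625 + 0.0625 + 0.03125 + 0.015625 + 0.00390625
    = 301/256 = 1.17578125
Since 1.17578125 > 1, Kraft's inequality is NOT satisfied.
A prefix code with these lengths CANNOT exist.

Kraft sum = 1.17578125. Not satisfied.


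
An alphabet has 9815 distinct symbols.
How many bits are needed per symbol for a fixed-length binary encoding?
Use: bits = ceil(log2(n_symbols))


log2(9815) = 13.2608
Bracket: 2^13 = 8192 < 9815 <= 2^14 = 16384
So ceil(log2(9815)) = 14

bits = ceil(log2(9815)) = ceil(13.2608) = 14 bits


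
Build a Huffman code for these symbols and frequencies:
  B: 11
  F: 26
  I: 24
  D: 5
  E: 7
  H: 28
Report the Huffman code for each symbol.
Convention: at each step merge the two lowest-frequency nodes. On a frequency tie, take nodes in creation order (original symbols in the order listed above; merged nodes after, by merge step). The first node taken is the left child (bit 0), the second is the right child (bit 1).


Huffman tree construction:
Step 1: Merge D(5) + E(7) = 12
Step 2: Merge B(11) + (D+E)(12) = 23
Step 3: Merge (B+(D+E))(23) + I(24) = 47
Step 4: Merge F(26) + H(28) = 54
Step 5: Merge ((B+(D+E))+I)(47) + (F+H)(54) = 101
Read each symbol's code off the tree from the root (left child = 0, right child = 1).

Codes:
  B: 000 (length 3)
  F: 10 (length 2)
  I: 01 (length 2)
  D: 0010 (length 4)
  E: 0011 (length 4)
  H: 11 (length 2)
Average code length: 237/101 = 2.3465 bits/symbol


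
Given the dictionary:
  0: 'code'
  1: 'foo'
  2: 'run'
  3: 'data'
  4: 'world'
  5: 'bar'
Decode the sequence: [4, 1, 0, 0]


Look up each index in the dictionary:
  4 -> 'world'
  1 -> 'foo'
  0 -> 'code'
  0 -> 'code'

Decoded: "world foo code code"


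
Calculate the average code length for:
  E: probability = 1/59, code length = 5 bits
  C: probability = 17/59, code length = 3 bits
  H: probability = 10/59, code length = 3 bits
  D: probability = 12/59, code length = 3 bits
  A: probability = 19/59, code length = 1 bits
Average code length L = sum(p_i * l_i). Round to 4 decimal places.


Weighted contributions p_i * l_i:
  E: (1/59) * 5 = 5/59
  C: (17/59) * 3 = 51/59
  H: (10/59) * 3 = 30/59
  D: (12/59) * 3 = 36/59
  A: (19/59) * 1 = 19/59
Sum = (5 + 51 + 30 + 36 + 19)/59 = 141/59

L = 141/59 = 2.3898 bits/symbol


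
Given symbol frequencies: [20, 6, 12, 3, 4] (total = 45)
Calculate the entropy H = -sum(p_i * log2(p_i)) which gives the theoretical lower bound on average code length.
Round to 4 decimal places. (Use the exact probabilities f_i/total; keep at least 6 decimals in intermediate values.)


Per-symbol terms -p_i * log2(p_i) with p_i = f_i/45:
  p = 20/45 = 0.444444: log2(p) = -1.169925, -p*log2(p) = 0.519967
  p = 6/45 = 0.133333: log2(p) = -2.906891, -p*log2(p) = 0.387585
  p = 12/45 = 0.266667: log2(p) = -1.906891, -p*log2(p) = 0.508504
  p = 3/45 = 0.066667: log2(p) = -3.906891, -p*log2(p) = 0.260459
  p = 4/45 = 0.088889: log2(p) = -3.491853, -p*log2(p) = 0.310387
H = 0.519967 + 0.387585 + 0.508504 + 0.260459 + 0.310387 = 1.986902

H = 1.9869 bits/symbol


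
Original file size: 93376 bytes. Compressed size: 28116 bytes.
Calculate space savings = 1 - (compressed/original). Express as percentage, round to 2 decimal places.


ratio = compressed/original = 28116/93376 = 0.301105
savings = 1 - ratio = 1 - 0.301105 = 0.698895
as a percentage: 0.698895 * 100 = 69.89%

Space savings = 1 - 28116/93376 = 69.89%


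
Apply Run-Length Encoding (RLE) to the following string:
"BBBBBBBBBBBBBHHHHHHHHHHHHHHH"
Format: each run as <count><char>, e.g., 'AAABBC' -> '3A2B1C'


Scanning runs left to right:
  i=0: run of 'B' x 13 -> '13B'
  i=13: run of 'H' x 15 -> '15H'

RLE = 13B15H


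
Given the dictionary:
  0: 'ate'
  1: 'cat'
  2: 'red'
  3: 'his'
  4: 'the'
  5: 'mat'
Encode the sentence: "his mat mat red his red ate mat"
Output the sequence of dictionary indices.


Look up each word in the dictionary:
  'his' -> 3
  'mat' -> 5
  'mat' -> 5
  'red' -> 2
  'his' -> 3
  'red' -> 2
  'ate' -> 0
  'mat' -> 5

Encoded: [3, 5, 5, 2, 3, 2, 0, 5]


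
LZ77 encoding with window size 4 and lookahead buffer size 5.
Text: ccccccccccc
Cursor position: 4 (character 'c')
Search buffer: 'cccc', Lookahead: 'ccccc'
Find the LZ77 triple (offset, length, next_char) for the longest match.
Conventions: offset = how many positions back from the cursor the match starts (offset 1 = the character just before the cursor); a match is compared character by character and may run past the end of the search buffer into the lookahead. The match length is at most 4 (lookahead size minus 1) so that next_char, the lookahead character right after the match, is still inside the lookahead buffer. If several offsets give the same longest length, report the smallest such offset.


Try each offset into the search buffer:
  offset=1 (pos 3, char 'c'): match length 4
  offset=2 (pos 2, char 'c'): match length 4
  offset=3 (pos 1, char 'c'): match length 4
  offset=4 (pos 0, char 'c'): match length 4
Longest match has length 4, found at offsets 1, 2, 3, 4; take the smallest, offset 1.
next_char = character at position 4 + 4 = 8 -> 'c'

Best match: offset=1, length=4 (matching 'cccc' starting at position 3)
LZ77 triple: (1, 4, 'c')


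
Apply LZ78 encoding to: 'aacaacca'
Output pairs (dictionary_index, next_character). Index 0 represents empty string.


LZ78 encoding steps:
Dictionary: {0: ''}
Step 1: w='' (idx 0), next='a' -> output (0, 'a'), add 'a' as idx 1
Step 2: w='a' (idx 1), next='c' -> output (1, 'c'), add 'ac' as idx 2
Step 3: w='a' (idx 1), next='a' -> output (1, 'a'), add 'aa' as idx 3
Step 4: w='' (idx 0), next='c' -> output (0, 'c'), add 'c' as idx 4
Step 5: w='c' (idx 4), next='a' -> output (4, 'a'), add 'ca' as idx 5


Encoded: [(0, 'a'), (1, 'c'), (1, 'a'), (0, 'c'), (4, 'a')]


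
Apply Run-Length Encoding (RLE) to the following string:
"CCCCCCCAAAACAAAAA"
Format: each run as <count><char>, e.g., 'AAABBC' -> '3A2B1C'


Scanning runs left to right:
  i=0: run of 'C' x 7 -> '7C'
  i=7: run of 'A' x 4 -> '4A'
  i=11: run of 'C' x 1 -> '1C'
  i=12: run of 'A' x 5 -> '5A'

RLE = 7C4A1C5A


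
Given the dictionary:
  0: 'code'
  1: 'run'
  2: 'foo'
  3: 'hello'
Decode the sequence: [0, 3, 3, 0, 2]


Look up each index in the dictionary:
  0 -> 'code'
  3 -> 'hello'
  3 -> 'hello'
  0 -> 'code'
  2 -> 'foo'

Decoded: "code hello hello code foo"


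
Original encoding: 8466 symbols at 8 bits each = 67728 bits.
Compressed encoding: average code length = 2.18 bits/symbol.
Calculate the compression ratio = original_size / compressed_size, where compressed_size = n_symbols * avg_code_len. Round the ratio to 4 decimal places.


original_size = n_symbols * orig_bits = 8466 * 8 = 67728 bits
compressed_size = n_symbols * avg_code_len = 8466 * 2.18 = 18455.88 bits
ratio = original_size / compressed_size = 67728 / 18455.88 = 3.6697

Compression ratio = 3.6697


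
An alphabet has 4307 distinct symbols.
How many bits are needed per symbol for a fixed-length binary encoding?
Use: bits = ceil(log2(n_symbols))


log2(4307) = 12.0725
Bracket: 2^12 = 4096 < 4307 <= 2^13 = 8192
So ceil(log2(4307)) = 13

bits = ceil(log2(4307)) = ceil(12.0725) = 13 bits


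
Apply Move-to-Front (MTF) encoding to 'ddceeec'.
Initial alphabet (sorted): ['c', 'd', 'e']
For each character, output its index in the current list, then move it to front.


MTF encoding:
'd': index 1 in ['c', 'd', 'e'] -> ['d', 'c', 'e']
'd': index 0 in ['d', 'c', 'e'] -> ['d', 'c', 'e']
'c': index 1 in ['d', 'c', 'e'] -> ['c', 'd', 'e']
'e': index 2 in ['c', 'd', 'e'] -> ['e', 'c', 'd']
'e': index 0 in ['e', 'c', 'd'] -> ['e', 'c', 'd']
'e': index 0 in ['e', 'c', 'd'] -> ['e', 'c', 'd']
'c': index 1 in ['e', 'c', 'd'] -> ['c', 'e', 'd']


Output: [1, 0, 1, 2, 0, 0, 1]


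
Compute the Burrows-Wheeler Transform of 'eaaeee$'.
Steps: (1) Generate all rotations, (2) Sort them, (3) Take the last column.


Rotations (sorted):
  0: $eaaeee -> last char: e
  1: aaeee$e -> last char: e
  2: aeee$ea -> last char: a
  3: e$eaaee -> last char: e
  4: eaaeee$ -> last char: $
  5: ee$eaae -> last char: e
  6: eee$eaa -> last char: a


BWT = eeae$ea


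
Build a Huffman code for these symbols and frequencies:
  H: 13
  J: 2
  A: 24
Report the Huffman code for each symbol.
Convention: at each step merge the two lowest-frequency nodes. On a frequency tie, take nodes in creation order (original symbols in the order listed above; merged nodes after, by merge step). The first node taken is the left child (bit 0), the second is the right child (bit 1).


Huffman tree construction:
Step 1: Merge J(2) + H(13) = 15
Step 2: Merge (J+H)(15) + A(24) = 39
Read each symbol's code off the tree from the root (left child = 0, right child = 1).

Codes:
  H: 01 (length 2)
  J: 00 (length 2)
  A: 1 (length 1)
Average code length: 54/39 = 1.3846 bits/symbol


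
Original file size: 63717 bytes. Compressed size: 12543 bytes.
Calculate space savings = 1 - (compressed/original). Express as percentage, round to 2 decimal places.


ratio = compressed/original = 12543/63717 = 0.196855
savings = 1 - ratio = 1 - 0.196855 = 0.803145
as a percentage: 0.803145 * 100 = 80.31%

Space savings = 1 - 12543/63717 = 80.31%


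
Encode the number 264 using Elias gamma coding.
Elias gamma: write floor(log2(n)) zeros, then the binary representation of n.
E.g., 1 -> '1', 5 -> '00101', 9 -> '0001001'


num_bits = floor(log2(264)) + 1 = 9
leading_zeros = num_bits - 1 = 8
binary(264) = 100001000

Elias gamma(264) = '00000000' + '100001000' = 00000000100001000 (17 bits)


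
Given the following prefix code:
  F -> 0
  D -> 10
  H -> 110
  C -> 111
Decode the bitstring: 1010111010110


Decoding step by step:
Bits 10 -> D
Bits 10 -> D
Bits 111 -> C
Bits 0 -> F
Bits 10 -> D
Bits 110 -> H


Decoded message: DDCFDH


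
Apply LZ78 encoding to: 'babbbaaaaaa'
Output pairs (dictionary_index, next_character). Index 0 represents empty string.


LZ78 encoding steps:
Dictionary: {0: ''}
Step 1: w='' (idx 0), next='b' -> output (0, 'b'), add 'b' as idx 1
Step 2: w='' (idx 0), next='a' -> output (0, 'a'), add 'a' as idx 2
Step 3: w='b' (idx 1), next='b' -> output (1, 'b'), add 'bb' as idx 3
Step 4: w='b' (idx 1), next='a' -> output (1, 'a'), add 'ba' as idx 4
Step 5: w='a' (idx 2), next='a' -> output (2, 'a'), add 'aa' as idx 5
Step 6: w='aa' (idx 5), next='a' -> output (5, 'a'), add 'aaa' as idx 6


Encoded: [(0, 'b'), (0, 'a'), (1, 'b'), (1, 'a'), (2, 'a'), (5, 'a')]


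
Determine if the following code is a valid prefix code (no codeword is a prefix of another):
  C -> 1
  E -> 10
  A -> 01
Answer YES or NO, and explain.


Checking each pair (does one codeword prefix another?):
  C='1' vs E='10': prefix -- VIOLATION

NO -- this is NOT a valid prefix code. C (1) is a prefix of E (10).


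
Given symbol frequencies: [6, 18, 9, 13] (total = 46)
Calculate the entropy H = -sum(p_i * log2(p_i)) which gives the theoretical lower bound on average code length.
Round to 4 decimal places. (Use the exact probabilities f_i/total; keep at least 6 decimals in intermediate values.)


Per-symbol terms -p_i * log2(p_i) with p_i = f_i/46:
  p = 6/46 = 0.130435: log2(p) = -2.938599, -p*log2(p) = 0.383296
  p = 18/46 = 0.391304: log2(p) = -1.353637, -p*log2(p) = 0.529684
  p = 9/46 = 0.195652: log2(p) = -2.353637, -p*log2(p) = 0.460494
  p = 13/46 = 0.282609: log2(p) = -1.823122, -p*log2(p) = 0.515230
H = 0.383296 + 0.529684 + 0.460494 + 0.515230 = 1.888704

H = 1.8887 bits/symbol


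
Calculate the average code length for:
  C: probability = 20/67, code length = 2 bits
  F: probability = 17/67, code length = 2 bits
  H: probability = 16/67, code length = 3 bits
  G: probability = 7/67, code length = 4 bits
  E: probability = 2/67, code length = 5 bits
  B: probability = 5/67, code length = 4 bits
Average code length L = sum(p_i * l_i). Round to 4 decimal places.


Weighted contributions p_i * l_i:
  C: (20/67) * 2 = 40/67
  F: (17/67) * 2 = 34/67
  H: (16/67) * 3 = 48/67
  G: (7/67) * 4 = 28/67
  E: (2/67) * 5 = 10/67
  B: (5/67) * 4 = 20/67
Sum = (40 + 34 + 48 + 28 + 10 + 20)/67 = 180/67

L = 180/67 = 2.6866 bits/symbol


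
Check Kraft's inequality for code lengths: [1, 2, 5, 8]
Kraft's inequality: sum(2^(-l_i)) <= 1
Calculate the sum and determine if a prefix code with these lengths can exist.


Sum = 2^(-1) + 2^(-2) + 2^(-5) + 2^(-8)
    = 0.5 + 0.25 + 0.03125 + 0.00390625
    = 201/256 = 0.78515625
Since 0.78515625 <= 1, Kraft's inequality IS satisfied.
A prefix code with these lengths CAN exist.

Kraft sum = 0.78515625. Satisfied.


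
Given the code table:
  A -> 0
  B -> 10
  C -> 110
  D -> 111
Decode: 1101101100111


Decoding:
110 -> C
110 -> C
110 -> C
0 -> A
111 -> D


Result: CCCAD


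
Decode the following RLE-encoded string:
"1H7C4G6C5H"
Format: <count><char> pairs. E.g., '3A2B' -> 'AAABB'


Expanding each <count><char> pair:
  1H -> 'H'
  7C -> 'CCCCCCC'
  4G -> 'GGGG'
  6C -> 'CCCCCC'
  5H -> 'HHHHH'

Decoded = HCCCCCCCGGGGCCCCCCHHHHH


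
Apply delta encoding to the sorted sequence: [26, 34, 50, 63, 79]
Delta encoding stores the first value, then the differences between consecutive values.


First value: 26
Deltas:
  34 - 26 = 8
  50 - 34 = 16
  63 - 50 = 13
  79 - 63 = 16


Delta encoded: [26, 8, 16, 13, 16]


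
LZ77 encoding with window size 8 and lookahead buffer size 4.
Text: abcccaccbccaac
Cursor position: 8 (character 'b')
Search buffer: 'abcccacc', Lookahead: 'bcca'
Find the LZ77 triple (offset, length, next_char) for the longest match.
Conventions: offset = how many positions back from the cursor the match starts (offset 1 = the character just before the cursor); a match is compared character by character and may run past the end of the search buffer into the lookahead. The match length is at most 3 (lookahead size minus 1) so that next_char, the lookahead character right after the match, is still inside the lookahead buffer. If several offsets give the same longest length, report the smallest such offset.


Try each offset into the search buffer:
  offset=1 (pos 7, char 'c'): match length 0
  offset=2 (pos 6, char 'c'): match length 0
  offset=3 (pos 5, char 'a'): match length 0
  offset=4 (pos 4, char 'c'): match length 0
  offset=5 (pos 3, char 'c'): match length 0
  offset=6 (pos 2, char 'c'): match length 0
  offset=7 (pos 1, char 'b'): match length 3
  offset=8 (pos 0, char 'a'): match length 0
Longest match has length 3 at offset 7.
next_char = character at position 8 + 3 = 11 -> 'a'

Best match: offset=7, length=3 (matching 'bcc' starting at position 1)
LZ77 triple: (7, 3, 'a')


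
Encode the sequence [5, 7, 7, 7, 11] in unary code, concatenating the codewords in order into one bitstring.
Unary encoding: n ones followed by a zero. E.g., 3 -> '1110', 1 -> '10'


Encode each number as n ones followed by a terminating 0:
  5 -> 111110 (6 bits)
  7 -> 11111110 (8 bits)
  7 -> 11111110 (8 bits)
  7 -> 11111110 (8 bits)
  11 -> 111111111110 (12 bits)
Total length = 6 + 8 + 8 + 8 + 12 = 42 bits.

Unary([5, 7, 7, 7, 11]) = 111110111111101111111011111110111111111110 (42 bits)


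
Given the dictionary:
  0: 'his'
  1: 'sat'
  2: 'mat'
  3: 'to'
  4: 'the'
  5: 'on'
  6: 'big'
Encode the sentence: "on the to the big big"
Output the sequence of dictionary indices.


Look up each word in the dictionary:
  'on' -> 5
  'the' -> 4
  'to' -> 3
  'the' -> 4
  'big' -> 6
  'big' -> 6

Encoded: [5, 4, 3, 4, 6, 6]


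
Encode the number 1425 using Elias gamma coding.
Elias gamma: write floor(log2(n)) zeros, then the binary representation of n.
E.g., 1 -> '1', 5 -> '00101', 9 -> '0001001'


num_bits = floor(log2(1425)) + 1 = 11
leading_zeros = num_bits - 1 = 10
binary(1425) = 10110010001

Elias gamma(1425) = '0000000000' + '10110010001' = 000000000010110010001 (21 bits)


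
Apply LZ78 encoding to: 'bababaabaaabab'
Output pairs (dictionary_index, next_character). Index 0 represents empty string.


LZ78 encoding steps:
Dictionary: {0: ''}
Step 1: w='' (idx 0), next='b' -> output (0, 'b'), add 'b' as idx 1
Step 2: w='' (idx 0), next='a' -> output (0, 'a'), add 'a' as idx 2
Step 3: w='b' (idx 1), next='a' -> output (1, 'a'), add 'ba' as idx 3
Step 4: w='ba' (idx 3), next='a' -> output (3, 'a'), add 'baa' as idx 4
Step 5: w='baa' (idx 4), next='a' -> output (4, 'a'), add 'baaa' as idx 5
Step 6: w='ba' (idx 3), next='b' -> output (3, 'b'), add 'bab' as idx 6


Encoded: [(0, 'b'), (0, 'a'), (1, 'a'), (3, 'a'), (4, 'a'), (3, 'b')]


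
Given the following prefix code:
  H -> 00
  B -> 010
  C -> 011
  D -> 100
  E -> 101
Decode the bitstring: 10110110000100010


Decoding step by step:
Bits 101 -> E
Bits 101 -> E
Bits 100 -> D
Bits 00 -> H
Bits 100 -> D
Bits 010 -> B


Decoded message: EEDHDB


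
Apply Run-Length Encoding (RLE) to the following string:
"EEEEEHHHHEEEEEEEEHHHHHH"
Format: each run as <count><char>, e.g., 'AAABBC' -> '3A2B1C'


Scanning runs left to right:
  i=0: run of 'E' x 5 -> '5E'
  i=5: run of 'H' x 4 -> '4H'
  i=9: run of 'E' x 8 -> '8E'
  i=17: run of 'H' x 6 -> '6H'

RLE = 5E4H8E6H
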